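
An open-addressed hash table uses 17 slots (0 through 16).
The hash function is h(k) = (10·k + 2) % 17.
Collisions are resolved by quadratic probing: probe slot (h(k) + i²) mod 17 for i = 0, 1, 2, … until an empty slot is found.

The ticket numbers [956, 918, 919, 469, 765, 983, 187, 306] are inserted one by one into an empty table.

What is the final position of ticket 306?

Insert 956: h=8, slot 8 empty => index 8.
Insert 918: h=2, slot 2 empty => index 2.
Insert 919: h=12, slot 12 empty => index 12.
Insert 469: h=0, slot 0 empty => index 0.
Insert 765: h=2, slot 2 occupied => index 3.
Insert 983: h=6, slot 6 empty => index 6.
Insert 187: h=2, slots 2,3,6 occupied => index 11.
Insert 306: h=2, slots 2,3,6,11 occupied => index 1.
Table: [469, 306, 918, 765, ∅, ∅, 983, ∅, 956, ∅, ∅, 187, 919, ∅, ∅, ∅, ∅]

1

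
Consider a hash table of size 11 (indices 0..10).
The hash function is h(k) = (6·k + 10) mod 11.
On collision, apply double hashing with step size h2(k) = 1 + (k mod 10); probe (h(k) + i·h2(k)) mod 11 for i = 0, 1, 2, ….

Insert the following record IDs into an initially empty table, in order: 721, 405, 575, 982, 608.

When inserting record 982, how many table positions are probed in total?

3

Insert 721: h=2, slot 2 empty -> index 2.
Insert 405: h=9, slot 9 empty -> index 9.
Insert 575: h=6, slot 6 empty -> index 6.
Insert 982: h=6, h2=3, slots 6,9 occupied -> index 1.
Insert 608: h=6, h2=9, slot 6 occupied -> index 4.
Table: [_, 982, 721, _, 608, _, 575, _, _, 405, _]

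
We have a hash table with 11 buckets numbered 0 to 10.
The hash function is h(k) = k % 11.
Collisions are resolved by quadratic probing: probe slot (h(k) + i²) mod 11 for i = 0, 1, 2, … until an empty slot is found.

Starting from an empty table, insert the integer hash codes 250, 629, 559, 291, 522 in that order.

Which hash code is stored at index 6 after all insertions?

522

250 hashes to 8; slot 8 is free -> place at 8.
629 hashes to 2; slot 2 is free -> place at 2.
559 hashes to 9; slot 9 is free -> place at 9.
291 hashes to 5; slot 5 is free -> place at 5.
522 hashes to 5; 5 taken -> place at 6.
Table: [., ., 629, ., ., 291, 522, ., 250, 559, .]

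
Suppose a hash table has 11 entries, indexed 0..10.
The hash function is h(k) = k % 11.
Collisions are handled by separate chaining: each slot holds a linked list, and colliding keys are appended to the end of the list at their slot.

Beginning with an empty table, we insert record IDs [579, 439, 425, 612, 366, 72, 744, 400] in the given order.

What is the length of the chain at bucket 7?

4

579 -> bucket 7
439 -> bucket 10
425 -> bucket 7 (collision)
612 -> bucket 7 (collision)
366 -> bucket 3
72 -> bucket 6
744 -> bucket 7 (collision)
400 -> bucket 4
Final buckets:
0: —
1: —
2: —
3: 366
4: 400
5: —
6: 72
7: 579 -> 425 -> 612 -> 744
8: —
9: —
10: 439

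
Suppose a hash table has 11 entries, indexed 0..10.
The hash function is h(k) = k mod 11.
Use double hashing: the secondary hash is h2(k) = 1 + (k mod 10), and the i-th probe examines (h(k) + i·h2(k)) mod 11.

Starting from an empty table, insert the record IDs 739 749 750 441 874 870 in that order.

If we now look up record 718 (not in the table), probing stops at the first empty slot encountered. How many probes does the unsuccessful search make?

4

Insert 739: h=2, slot 2 empty → index 2.
Insert 749: h=1, slot 1 empty → index 1.
Insert 750: h=2, h2=1, slot 2 occupied → index 3.
Insert 441: h=1, h2=2, slots 1,3 occupied → index 5.
Insert 874: h=5, h2=5, slot 5 occupied → index 10.
Insert 870: h=1, h2=1, slots 1,2,3 occupied → index 4.
Table: [., 749, 739, 750, 870, 441, ., ., ., ., 874]
Lookup 718: h=3, h2=9, probe 3,1,10,8 → slot 8 empty, not found.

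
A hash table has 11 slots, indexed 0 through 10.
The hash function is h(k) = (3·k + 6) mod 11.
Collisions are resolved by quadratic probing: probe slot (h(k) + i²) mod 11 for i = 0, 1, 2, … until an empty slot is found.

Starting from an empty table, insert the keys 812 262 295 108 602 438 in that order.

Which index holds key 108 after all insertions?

Insert 812: h=0, slot 0 empty -> index 0.
Insert 262: h=0, slot 0 occupied -> index 1.
Insert 295: h=0, slots 0,1 occupied -> index 4.
Insert 108: h=0, slots 0,1,4 occupied -> index 9.
Insert 602: h=8, slot 8 empty -> index 8.
Insert 438: h=0, slots 0,1,4,9 occupied -> index 5.
Table: [812, 262, -, -, 295, 438, -, -, 602, 108, -]

9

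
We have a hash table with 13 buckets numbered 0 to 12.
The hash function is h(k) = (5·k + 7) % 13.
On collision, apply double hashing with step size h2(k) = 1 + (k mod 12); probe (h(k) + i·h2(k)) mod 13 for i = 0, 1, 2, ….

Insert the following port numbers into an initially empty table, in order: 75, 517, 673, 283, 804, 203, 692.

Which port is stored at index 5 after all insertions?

75: h=5 → slot 5
517: h=5, h2=2, probe 5,7 → slot 7
673: h=5, h2=2, probe 5,7,9 → slot 9
283: h=5, h2=8, probe 5,0 → slot 0
804: h=10 → slot 10
203: h=8 → slot 8
692: h=9, h2=9, probe 9,5,1 → slot 1
Table: [283, 692, —, —, —, 75, —, 517, 203, 673, 804, —, —]

75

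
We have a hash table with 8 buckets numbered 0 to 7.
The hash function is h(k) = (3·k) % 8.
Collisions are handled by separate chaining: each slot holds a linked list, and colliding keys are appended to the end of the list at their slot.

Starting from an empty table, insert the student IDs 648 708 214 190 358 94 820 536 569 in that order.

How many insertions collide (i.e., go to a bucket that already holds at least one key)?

Insert 648: h=0, bucket 0 empty → new chain.
Insert 708: h=4, bucket 4 empty → new chain.
Insert 214: h=2, bucket 2 empty → new chain.
Insert 190: h=2, bucket 2 nonempty → append to chain.
Insert 358: h=2, bucket 2 nonempty → append to chain.
Insert 94: h=2, bucket 2 nonempty → append to chain.
Insert 820: h=4, bucket 4 nonempty → append to chain.
Insert 536: h=0, bucket 0 nonempty → append to chain.
Insert 569: h=3, bucket 3 empty → new chain.
Final buckets:
0: 648 -> 536
1: ∅
2: 214 -> 190 -> 358 -> 94
3: 569
4: 708 -> 820
5: ∅
6: ∅
7: ∅

5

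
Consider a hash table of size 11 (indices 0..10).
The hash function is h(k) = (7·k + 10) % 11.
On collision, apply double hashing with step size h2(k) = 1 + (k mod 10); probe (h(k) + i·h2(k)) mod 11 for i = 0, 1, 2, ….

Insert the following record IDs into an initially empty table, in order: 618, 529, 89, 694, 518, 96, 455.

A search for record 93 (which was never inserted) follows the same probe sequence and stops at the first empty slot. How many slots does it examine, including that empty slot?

Insert 618: h=2, slot 2 empty → index 2.
Insert 529: h=6, slot 6 empty → index 6.
Insert 89: h=6, h2=10, slot 6 occupied → index 5.
Insert 694: h=6, h2=5, slot 6 occupied → index 0.
Insert 518: h=6, h2=9, slot 6 occupied → index 4.
Insert 96: h=0, h2=7, slot 0 occupied → index 7.
Insert 455: h=5, h2=6, slots 5,0,6 occupied → index 1.
Table: [694, 455, 618, ., 518, 89, 529, 96, ., ., .]
Lookup 93: h=1, h2=4, probe 1,5,9 → slot 9 empty, not found.

3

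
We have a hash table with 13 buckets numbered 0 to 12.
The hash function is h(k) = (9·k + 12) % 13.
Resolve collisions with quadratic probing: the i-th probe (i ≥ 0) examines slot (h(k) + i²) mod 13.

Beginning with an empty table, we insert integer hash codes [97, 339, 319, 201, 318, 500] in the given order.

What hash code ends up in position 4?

500

97: h=1 => slot 1
339: h=8 => slot 8
319: h=10 => slot 10
201: h=1, probe 1,2 => slot 2
318: h=1, probe 1,2,5 => slot 5
500: h=1, probe 1,2,5,10,4 => slot 4
Table: [-, 97, 201, -, 500, 318, -, -, 339, -, 319, -, -]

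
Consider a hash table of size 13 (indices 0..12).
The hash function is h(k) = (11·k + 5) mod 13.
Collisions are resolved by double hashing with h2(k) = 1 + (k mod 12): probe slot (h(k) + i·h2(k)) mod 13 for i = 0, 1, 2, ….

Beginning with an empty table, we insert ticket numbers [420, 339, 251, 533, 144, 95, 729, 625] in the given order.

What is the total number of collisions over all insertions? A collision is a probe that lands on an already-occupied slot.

7

Insert 420: h=10, slot 10 empty -> index 10.
Insert 339: h=3, slot 3 empty -> index 3.
Insert 251: h=10, h2=12, slot 10 occupied -> index 9.
Insert 533: h=5, slot 5 empty -> index 5.
Insert 144: h=3, h2=1, slot 3 occupied -> index 4.
Insert 95: h=10, h2=12, slots 10,9 occupied -> index 8.
Insert 729: h=3, h2=10, slot 3 occupied -> index 0.
Insert 625: h=3, h2=2, slots 3,5 occupied -> index 7.
Table: [729, ∅, ∅, 339, 144, 533, ∅, 625, 95, 251, 420, ∅, ∅]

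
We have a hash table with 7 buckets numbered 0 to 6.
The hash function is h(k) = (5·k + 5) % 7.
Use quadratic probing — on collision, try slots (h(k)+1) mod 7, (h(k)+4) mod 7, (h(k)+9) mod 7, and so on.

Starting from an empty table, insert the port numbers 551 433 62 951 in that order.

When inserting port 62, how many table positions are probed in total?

2

Insert 551: h=2, slot 2 empty → index 2.
Insert 433: h=0, slot 0 empty → index 0.
Insert 62: h=0, slot 0 occupied → index 1.
Insert 951: h=0, slots 0,1 occupied → index 4.
Table: [433, 62, 551, _, 951, _, _]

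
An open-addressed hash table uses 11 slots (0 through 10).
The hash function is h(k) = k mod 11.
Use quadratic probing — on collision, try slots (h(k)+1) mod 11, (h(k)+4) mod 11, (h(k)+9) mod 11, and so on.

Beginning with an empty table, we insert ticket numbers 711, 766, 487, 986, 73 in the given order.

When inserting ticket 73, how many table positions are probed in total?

711 hashes to 7; slot 7 is free → place at 7.
766 hashes to 7; 7 taken → place at 8.
487 hashes to 3; slot 3 is free → place at 3.
986 hashes to 7; 7,8 taken → place at 0.
73 hashes to 7; 7,8,0 taken → place at 5.
Table: [986, _, _, 487, _, 73, _, 711, 766, _, _]

4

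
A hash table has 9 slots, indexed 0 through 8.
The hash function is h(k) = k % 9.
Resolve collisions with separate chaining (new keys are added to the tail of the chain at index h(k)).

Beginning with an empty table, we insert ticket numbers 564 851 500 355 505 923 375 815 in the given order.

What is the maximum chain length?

564 → bucket 6
851 → bucket 5
500 → bucket 5 (collision)
355 → bucket 4
505 → bucket 1
923 → bucket 5 (collision)
375 → bucket 6 (collision)
815 → bucket 5 (collision)
Final buckets:
0: ∅
1: 505
2: ∅
3: ∅
4: 355
5: 851 -> 500 -> 923 -> 815
6: 564 -> 375
7: ∅
8: ∅

4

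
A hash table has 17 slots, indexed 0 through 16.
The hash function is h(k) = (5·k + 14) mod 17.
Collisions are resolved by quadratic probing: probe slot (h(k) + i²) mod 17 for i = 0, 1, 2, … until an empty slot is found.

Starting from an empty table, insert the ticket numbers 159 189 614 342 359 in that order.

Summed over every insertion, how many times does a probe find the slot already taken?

6

Insert 159: h=10, slot 10 empty -> index 10.
Insert 189: h=7, slot 7 empty -> index 7.
Insert 614: h=7, slot 7 occupied -> index 8.
Insert 342: h=7, slots 7,8 occupied -> index 11.
Insert 359: h=7, slots 7,8,11 occupied -> index 16.
Table: [_, _, _, _, _, _, _, 189, 614, _, 159, 342, _, _, _, _, 359]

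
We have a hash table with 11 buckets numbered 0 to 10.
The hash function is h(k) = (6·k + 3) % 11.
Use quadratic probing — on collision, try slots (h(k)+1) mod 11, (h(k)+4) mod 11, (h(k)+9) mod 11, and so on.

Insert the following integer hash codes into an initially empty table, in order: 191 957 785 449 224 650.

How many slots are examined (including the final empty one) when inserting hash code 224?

3

191 hashes to 5; slot 5 is free => place at 5.
957 hashes to 3; slot 3 is free => place at 3.
785 hashes to 5; 5 taken => place at 6.
449 hashes to 2; slot 2 is free => place at 2.
224 hashes to 5; 5,6 taken => place at 9.
650 hashes to 9; 9 taken => place at 10.
Table: [., ., 449, 957, ., 191, 785, ., ., 224, 650]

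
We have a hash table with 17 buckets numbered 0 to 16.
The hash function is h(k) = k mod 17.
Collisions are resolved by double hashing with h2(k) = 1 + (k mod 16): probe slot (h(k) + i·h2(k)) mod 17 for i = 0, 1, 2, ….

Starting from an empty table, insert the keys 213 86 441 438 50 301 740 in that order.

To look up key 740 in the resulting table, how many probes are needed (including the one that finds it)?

2

213: h=9 → slot 9
86: h=1 → slot 1
441: h=16 → slot 16
438: h=13 → slot 13
50: h=16, h2=3, probe 16,2 → slot 2
301: h=12 → slot 12
740: h=9, h2=5, probe 9,14 → slot 14
Table: [—, 86, 50, —, —, —, —, —, —, 213, —, —, 301, 438, 740, —, 441]
Lookup 740: h=9, h2=5, probe 9,14 → found at 14.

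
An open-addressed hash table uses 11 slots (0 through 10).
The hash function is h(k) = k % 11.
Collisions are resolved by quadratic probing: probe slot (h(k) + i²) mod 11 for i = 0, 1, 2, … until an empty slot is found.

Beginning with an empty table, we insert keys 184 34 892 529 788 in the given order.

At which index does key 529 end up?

Insert 184: h=8, slot 8 empty -> index 8.
Insert 34: h=1, slot 1 empty -> index 1.
Insert 892: h=1, slot 1 occupied -> index 2.
Insert 529: h=1, slots 1,2 occupied -> index 5.
Insert 788: h=7, slot 7 empty -> index 7.
Table: [-, 34, 892, -, -, 529, -, 788, 184, -, -]

5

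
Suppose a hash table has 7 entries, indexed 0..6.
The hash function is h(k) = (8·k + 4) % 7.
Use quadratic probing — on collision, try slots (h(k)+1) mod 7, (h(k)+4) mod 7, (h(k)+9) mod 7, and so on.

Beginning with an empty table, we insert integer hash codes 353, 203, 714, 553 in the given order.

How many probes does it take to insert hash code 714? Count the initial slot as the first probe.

2

353: h=0 => slot 0
203: h=4 => slot 4
714: h=4, probe 4,5 => slot 5
553: h=4, probe 4,5,1 => slot 1
Table: [353, 553, —, —, 203, 714, —]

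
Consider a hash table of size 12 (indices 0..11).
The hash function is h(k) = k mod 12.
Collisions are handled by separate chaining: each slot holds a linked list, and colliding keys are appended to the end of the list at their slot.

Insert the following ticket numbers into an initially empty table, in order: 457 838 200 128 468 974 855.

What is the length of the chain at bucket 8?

2

457 → bucket 1
838 → bucket 10
200 → bucket 8
128 → bucket 8 (collision)
468 → bucket 0
974 → bucket 2
855 → bucket 3
Final buckets:
0: 468
1: 457
2: 974
3: 855
4: -
5: -
6: -
7: -
8: 200 -> 128
9: -
10: 838
11: -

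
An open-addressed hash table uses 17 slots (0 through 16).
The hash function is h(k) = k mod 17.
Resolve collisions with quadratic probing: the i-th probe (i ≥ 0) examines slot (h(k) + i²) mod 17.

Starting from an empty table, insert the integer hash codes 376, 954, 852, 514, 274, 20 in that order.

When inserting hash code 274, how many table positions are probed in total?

4

376: h=2 => slot 2
954: h=2, probe 2,3 => slot 3
852: h=2, probe 2,3,6 => slot 6
514: h=4 => slot 4
274: h=2, probe 2,3,6,11 => slot 11
20: h=3, probe 3,4,7 => slot 7
Table: [∅, ∅, 376, 954, 514, ∅, 852, 20, ∅, ∅, ∅, 274, ∅, ∅, ∅, ∅, ∅]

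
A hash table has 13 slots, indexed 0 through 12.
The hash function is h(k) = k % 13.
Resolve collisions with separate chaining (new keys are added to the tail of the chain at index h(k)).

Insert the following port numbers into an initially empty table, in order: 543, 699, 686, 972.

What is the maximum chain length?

4

Insert 543: h=10, bucket 10 empty → new chain.
Insert 699: h=10, bucket 10 nonempty → append to chain.
Insert 686: h=10, bucket 10 nonempty → append to chain.
Insert 972: h=10, bucket 10 nonempty → append to chain.
Final buckets:
0: .
1: .
2: .
3: .
4: .
5: .
6: .
7: .
8: .
9: .
10: 543 -> 699 -> 686 -> 972
11: .
12: .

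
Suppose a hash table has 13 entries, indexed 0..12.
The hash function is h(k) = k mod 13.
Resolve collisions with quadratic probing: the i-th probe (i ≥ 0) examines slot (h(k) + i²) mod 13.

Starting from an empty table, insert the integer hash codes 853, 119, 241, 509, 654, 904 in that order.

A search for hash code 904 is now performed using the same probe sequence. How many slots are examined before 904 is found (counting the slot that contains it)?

3

853: h=8 -> slot 8
119: h=2 -> slot 2
241: h=7 -> slot 7
509: h=2, probe 2,3 -> slot 3
654: h=4 -> slot 4
904: h=7, probe 7,8,11 -> slot 11
Table: [-, -, 119, 509, 654, -, -, 241, 853, -, -, 904, -]
Lookup 904: h=7, probe 7,8,11 → found at 11.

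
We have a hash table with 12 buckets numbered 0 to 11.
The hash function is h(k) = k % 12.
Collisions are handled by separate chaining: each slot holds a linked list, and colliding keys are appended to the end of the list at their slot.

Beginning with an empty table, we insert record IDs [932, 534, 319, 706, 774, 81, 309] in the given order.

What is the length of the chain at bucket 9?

2

Insert 932: h=8, bucket 8 empty → new chain.
Insert 534: h=6, bucket 6 empty → new chain.
Insert 319: h=7, bucket 7 empty → new chain.
Insert 706: h=10, bucket 10 empty → new chain.
Insert 774: h=6, bucket 6 nonempty → append to chain.
Insert 81: h=9, bucket 9 empty → new chain.
Insert 309: h=9, bucket 9 nonempty → append to chain.
Final buckets:
0: .
1: .
2: .
3: .
4: .
5: .
6: 534 -> 774
7: 319
8: 932
9: 81 -> 309
10: 706
11: .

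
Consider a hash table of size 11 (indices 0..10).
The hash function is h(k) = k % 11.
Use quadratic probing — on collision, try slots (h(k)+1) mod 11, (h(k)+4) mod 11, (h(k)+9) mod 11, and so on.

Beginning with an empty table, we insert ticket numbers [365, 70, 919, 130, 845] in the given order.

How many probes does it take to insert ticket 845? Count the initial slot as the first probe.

365 hashes to 2; slot 2 is free => place at 2.
70 hashes to 4; slot 4 is free => place at 4.
919 hashes to 6; slot 6 is free => place at 6.
130 hashes to 9; slot 9 is free => place at 9.
845 hashes to 9; 9 taken => place at 10.
Table: [∅, ∅, 365, ∅, 70, ∅, 919, ∅, ∅, 130, 845]

2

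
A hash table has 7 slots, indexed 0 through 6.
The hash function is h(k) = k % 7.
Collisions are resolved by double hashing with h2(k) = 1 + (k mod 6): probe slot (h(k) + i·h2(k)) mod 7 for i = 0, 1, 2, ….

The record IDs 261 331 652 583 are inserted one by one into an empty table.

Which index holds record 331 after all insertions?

261: h=2 -> slot 2
331: h=2, h2=2, probe 2,4 -> slot 4
652: h=1 -> slot 1
583: h=2, h2=2, probe 2,4,6 -> slot 6
Table: [., 652, 261, ., 331, ., 583]

4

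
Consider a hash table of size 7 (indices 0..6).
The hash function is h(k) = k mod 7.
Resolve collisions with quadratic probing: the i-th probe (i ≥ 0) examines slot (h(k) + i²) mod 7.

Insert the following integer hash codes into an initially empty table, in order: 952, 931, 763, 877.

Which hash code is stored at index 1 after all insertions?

952: h=0 → slot 0
931: h=0, probe 0,1 → slot 1
763: h=0, probe 0,1,4 → slot 4
877: h=2 → slot 2
Table: [952, 931, 877, ∅, 763, ∅, ∅]

931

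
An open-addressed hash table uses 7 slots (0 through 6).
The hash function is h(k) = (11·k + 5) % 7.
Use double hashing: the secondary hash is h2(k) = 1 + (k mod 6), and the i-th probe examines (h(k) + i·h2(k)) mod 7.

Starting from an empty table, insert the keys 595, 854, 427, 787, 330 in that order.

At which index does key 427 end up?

Insert 595: h=5, slot 5 empty → index 5.
Insert 854: h=5, h2=3, slot 5 occupied → index 1.
Insert 427: h=5, h2=2, slot 5 occupied → index 0.
Insert 787: h=3, slot 3 empty → index 3.
Insert 330: h=2, slot 2 empty → index 2.
Table: [427, 854, 330, 787, -, 595, -]

0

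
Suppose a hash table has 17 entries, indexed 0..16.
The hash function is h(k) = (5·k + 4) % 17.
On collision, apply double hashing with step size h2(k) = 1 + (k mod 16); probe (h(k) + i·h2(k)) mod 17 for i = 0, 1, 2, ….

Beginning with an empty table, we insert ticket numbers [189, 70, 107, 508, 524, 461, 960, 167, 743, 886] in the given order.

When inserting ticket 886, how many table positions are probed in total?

Insert 189: h=14, slot 14 empty -> index 14.
Insert 70: h=14, h2=7, slot 14 occupied -> index 4.
Insert 107: h=12, slot 12 empty -> index 12.
Insert 508: h=11, slot 11 empty -> index 11.
Insert 524: h=6, slot 6 empty -> index 6.
Insert 461: h=14, h2=14, slots 14,11 occupied -> index 8.
Insert 960: h=10, slot 10 empty -> index 10.
Insert 167: h=6, h2=8, slots 6,14 occupied -> index 5.
Insert 743: h=13, slot 13 empty -> index 13.
Insert 886: h=14, h2=7, slots 14,4,11 occupied -> index 1.
Table: [-, 886, -, -, 70, 167, 524, -, 461, -, 960, 508, 107, 743, 189, -, -]

4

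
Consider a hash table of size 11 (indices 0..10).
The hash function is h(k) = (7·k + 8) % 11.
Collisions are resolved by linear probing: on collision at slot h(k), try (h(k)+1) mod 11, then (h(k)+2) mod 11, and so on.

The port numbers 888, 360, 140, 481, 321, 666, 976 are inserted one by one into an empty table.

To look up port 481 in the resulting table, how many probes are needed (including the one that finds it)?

888: h=9 -> slot 9
360: h=9, probe 9,10 -> slot 10
140: h=9, probe 9,10,0 -> slot 0
481: h=9, probe 9,10,0,1 -> slot 1
321: h=0, probe 0,1,2 -> slot 2
666: h=6 -> slot 6
976: h=9, probe 9,10,0,1,2,3 -> slot 3
Table: [140, 481, 321, 976, ., ., 666, ., ., 888, 360]
Lookup 481: h=9, probe 9,10,0,1 → found at 1.

4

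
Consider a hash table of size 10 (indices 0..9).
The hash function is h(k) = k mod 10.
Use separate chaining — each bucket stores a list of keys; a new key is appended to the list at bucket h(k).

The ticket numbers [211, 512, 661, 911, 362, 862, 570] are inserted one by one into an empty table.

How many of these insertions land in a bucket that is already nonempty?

4

211 → bucket 1
512 → bucket 2
661 → bucket 1 (collision)
911 → bucket 1 (collision)
362 → bucket 2 (collision)
862 → bucket 2 (collision)
570 → bucket 0
Final buckets:
0: 570
1: 211 -> 661 -> 911
2: 512 -> 362 -> 862
3: .
4: .
5: .
6: .
7: .
8: .
9: .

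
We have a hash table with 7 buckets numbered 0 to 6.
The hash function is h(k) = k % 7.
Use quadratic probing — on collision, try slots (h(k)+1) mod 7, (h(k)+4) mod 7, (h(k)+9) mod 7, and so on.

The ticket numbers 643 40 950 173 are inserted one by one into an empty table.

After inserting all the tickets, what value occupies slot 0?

643 hashes to 6; slot 6 is free => place at 6.
40 hashes to 5; slot 5 is free => place at 5.
950 hashes to 5; 5,6 taken => place at 2.
173 hashes to 5; 5,6,2 taken => place at 0.
Table: [173, ∅, 950, ∅, ∅, 40, 643]

173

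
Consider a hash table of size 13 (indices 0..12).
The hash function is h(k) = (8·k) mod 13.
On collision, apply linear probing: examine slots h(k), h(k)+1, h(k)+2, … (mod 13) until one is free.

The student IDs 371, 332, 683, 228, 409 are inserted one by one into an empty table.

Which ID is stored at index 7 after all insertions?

228

Insert 371: h=4, slot 4 empty -> index 4.
Insert 332: h=4, slot 4 occupied -> index 5.
Insert 683: h=4, slots 4,5 occupied -> index 6.
Insert 228: h=4, slots 4,5,6 occupied -> index 7.
Insert 409: h=9, slot 9 empty -> index 9.
Table: [∅, ∅, ∅, ∅, 371, 332, 683, 228, ∅, 409, ∅, ∅, ∅]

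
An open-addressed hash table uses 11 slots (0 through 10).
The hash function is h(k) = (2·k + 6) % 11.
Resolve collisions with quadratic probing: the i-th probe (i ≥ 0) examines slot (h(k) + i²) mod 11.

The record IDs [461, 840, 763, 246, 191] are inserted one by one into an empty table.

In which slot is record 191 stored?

8

Insert 461: h=4, slot 4 empty => index 4.
Insert 840: h=3, slot 3 empty => index 3.
Insert 763: h=3, slots 3,4 occupied => index 7.
Insert 246: h=3, slots 3,4,7 occupied => index 1.
Insert 191: h=3, slots 3,4,7,1 occupied => index 8.
Table: [—, 246, —, 840, 461, —, —, 763, 191, —, —]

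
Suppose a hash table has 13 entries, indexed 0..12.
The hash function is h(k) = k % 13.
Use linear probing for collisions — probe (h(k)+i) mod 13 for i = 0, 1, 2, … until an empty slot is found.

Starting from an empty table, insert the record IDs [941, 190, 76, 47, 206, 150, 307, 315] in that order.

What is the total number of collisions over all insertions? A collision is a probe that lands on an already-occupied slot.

4

941: h=5 → slot 5
190: h=8 → slot 8
76: h=11 → slot 11
47: h=8, probe 8,9 → slot 9
206: h=11, probe 11,12 → slot 12
150: h=7 → slot 7
307: h=8, probe 8,9,10 → slot 10
315: h=3 → slot 3
Table: [-, -, -, 315, -, 941, -, 150, 190, 47, 307, 76, 206]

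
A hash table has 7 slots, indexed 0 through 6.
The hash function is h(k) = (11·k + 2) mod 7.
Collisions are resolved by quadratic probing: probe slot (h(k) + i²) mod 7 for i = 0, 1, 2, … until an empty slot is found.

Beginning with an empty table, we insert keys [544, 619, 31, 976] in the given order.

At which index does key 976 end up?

544: h=1 => slot 1
619: h=0 => slot 0
31: h=0, probe 0,1,4 => slot 4
976: h=0, probe 0,1,4,2 => slot 2
Table: [619, 544, 976, _, 31, _, _]

2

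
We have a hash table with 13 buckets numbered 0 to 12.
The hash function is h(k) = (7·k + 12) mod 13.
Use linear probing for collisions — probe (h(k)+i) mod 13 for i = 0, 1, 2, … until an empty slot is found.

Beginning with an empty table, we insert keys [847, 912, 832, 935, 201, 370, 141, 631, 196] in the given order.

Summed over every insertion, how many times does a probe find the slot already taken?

2

847 hashes to 0; slot 0 is free → place at 0.
912 hashes to 0; 0 taken → place at 1.
832 hashes to 12; slot 12 is free → place at 12.
935 hashes to 5; slot 5 is free → place at 5.
201 hashes to 2; slot 2 is free → place at 2.
370 hashes to 2; 2 taken → place at 3.
141 hashes to 11; slot 11 is free → place at 11.
631 hashes to 9; slot 9 is free → place at 9.
196 hashes to 6; slot 6 is free → place at 6.
Table: [847, 912, 201, 370, ., 935, 196, ., ., 631, ., 141, 832]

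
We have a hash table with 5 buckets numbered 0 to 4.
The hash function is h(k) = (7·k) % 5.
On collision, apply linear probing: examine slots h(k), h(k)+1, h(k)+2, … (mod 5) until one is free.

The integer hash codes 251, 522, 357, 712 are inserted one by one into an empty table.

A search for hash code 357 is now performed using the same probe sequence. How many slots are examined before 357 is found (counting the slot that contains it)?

Insert 251: h=2, slot 2 empty -> index 2.
Insert 522: h=4, slot 4 empty -> index 4.
Insert 357: h=4, slot 4 occupied -> index 0.
Insert 712: h=4, slots 4,0 occupied -> index 1.
Table: [357, 712, 251, —, 522]
Lookup 357: h=4, probe 4,0 → found at 0.

2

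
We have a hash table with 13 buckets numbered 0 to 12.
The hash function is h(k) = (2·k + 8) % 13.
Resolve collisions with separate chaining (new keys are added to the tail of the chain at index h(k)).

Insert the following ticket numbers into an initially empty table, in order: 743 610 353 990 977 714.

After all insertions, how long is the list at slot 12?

4

Insert 743: h=12, bucket 12 empty -> new chain.
Insert 610: h=6, bucket 6 empty -> new chain.
Insert 353: h=12, bucket 12 nonempty -> append to chain.
Insert 990: h=12, bucket 12 nonempty -> append to chain.
Insert 977: h=12, bucket 12 nonempty -> append to chain.
Insert 714: h=6, bucket 6 nonempty -> append to chain.
Final buckets:
0: -
1: -
2: -
3: -
4: -
5: -
6: 610 -> 714
7: -
8: -
9: -
10: -
11: -
12: 743 -> 353 -> 990 -> 977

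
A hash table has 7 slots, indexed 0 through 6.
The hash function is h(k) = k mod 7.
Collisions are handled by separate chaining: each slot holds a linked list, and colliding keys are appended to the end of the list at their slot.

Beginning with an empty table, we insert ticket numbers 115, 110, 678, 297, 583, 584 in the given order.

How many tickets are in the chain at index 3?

115 → bucket 3
110 → bucket 5
678 → bucket 6
297 → bucket 3 (collision)
583 → bucket 2
584 → bucket 3 (collision)
Final buckets:
0: ∅
1: ∅
2: 583
3: 115 -> 297 -> 584
4: ∅
5: 110
6: 678

3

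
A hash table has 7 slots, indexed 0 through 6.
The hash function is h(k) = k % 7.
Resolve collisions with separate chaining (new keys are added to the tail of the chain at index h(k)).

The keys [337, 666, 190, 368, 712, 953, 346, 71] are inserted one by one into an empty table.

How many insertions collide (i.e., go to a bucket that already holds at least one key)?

Insert 337: h=1, bucket 1 empty -> new chain.
Insert 666: h=1, bucket 1 nonempty -> append to chain.
Insert 190: h=1, bucket 1 nonempty -> append to chain.
Insert 368: h=4, bucket 4 empty -> new chain.
Insert 712: h=5, bucket 5 empty -> new chain.
Insert 953: h=1, bucket 1 nonempty -> append to chain.
Insert 346: h=3, bucket 3 empty -> new chain.
Insert 71: h=1, bucket 1 nonempty -> append to chain.
Final buckets:
0: _
1: 337 -> 666 -> 190 -> 953 -> 71
2: _
3: 346
4: 368
5: 712
6: _

4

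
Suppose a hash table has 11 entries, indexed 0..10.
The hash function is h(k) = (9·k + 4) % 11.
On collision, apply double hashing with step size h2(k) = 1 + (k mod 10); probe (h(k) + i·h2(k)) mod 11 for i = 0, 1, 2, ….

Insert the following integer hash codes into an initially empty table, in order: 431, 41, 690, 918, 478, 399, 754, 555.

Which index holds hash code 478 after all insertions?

431: h=0 -> slot 0
41: h=10 -> slot 10
690: h=10, h2=1, probe 10,0,1 -> slot 1
918: h=5 -> slot 5
478: h=5, h2=9, probe 5,3 -> slot 3
399: h=9 -> slot 9
754: h=3, h2=5, probe 3,8 -> slot 8
555: h=5, h2=6, probe 5,0,6 -> slot 6
Table: [431, 690, —, 478, —, 918, 555, —, 754, 399, 41]

3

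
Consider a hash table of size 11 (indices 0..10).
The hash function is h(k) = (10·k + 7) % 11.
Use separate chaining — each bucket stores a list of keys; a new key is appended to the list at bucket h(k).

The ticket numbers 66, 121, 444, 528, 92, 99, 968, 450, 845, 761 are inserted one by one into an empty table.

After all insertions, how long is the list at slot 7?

5

Insert 66: h=7, bucket 7 empty → new chain.
Insert 121: h=7, bucket 7 nonempty → append to chain.
Insert 444: h=3, bucket 3 empty → new chain.
Insert 528: h=7, bucket 7 nonempty → append to chain.
Insert 92: h=3, bucket 3 nonempty → append to chain.
Insert 99: h=7, bucket 7 nonempty → append to chain.
Insert 968: h=7, bucket 7 nonempty → append to chain.
Insert 450: h=8, bucket 8 empty → new chain.
Insert 845: h=9, bucket 9 empty → new chain.
Insert 761: h=5, bucket 5 empty → new chain.
Final buckets:
0: .
1: .
2: .
3: 444 -> 92
4: .
5: 761
6: .
7: 66 -> 121 -> 528 -> 99 -> 968
8: 450
9: 845
10: .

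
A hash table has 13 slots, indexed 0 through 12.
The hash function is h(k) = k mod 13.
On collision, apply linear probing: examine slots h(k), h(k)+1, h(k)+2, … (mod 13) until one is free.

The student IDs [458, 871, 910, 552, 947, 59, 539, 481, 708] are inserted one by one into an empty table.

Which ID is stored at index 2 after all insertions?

458: h=3 -> slot 3
871: h=0 -> slot 0
910: h=0, probe 0,1 -> slot 1
552: h=6 -> slot 6
947: h=11 -> slot 11
59: h=7 -> slot 7
539: h=6, probe 6,7,8 -> slot 8
481: h=0, probe 0,1,2 -> slot 2
708: h=6, probe 6,7,8,9 -> slot 9
Table: [871, 910, 481, 458, _, _, 552, 59, 539, 708, _, 947, _]

481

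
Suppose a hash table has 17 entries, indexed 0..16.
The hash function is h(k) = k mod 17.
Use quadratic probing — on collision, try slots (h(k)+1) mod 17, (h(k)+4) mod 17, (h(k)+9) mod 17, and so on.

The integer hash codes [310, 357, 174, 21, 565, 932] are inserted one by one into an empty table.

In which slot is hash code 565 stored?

13

310 hashes to 4; slot 4 is free => place at 4.
357 hashes to 0; slot 0 is free => place at 0.
174 hashes to 4; 4 taken => place at 5.
21 hashes to 4; 4,5 taken => place at 8.
565 hashes to 4; 4,5,8 taken => place at 13.
932 hashes to 14; slot 14 is free => place at 14.
Table: [357, -, -, -, 310, 174, -, -, 21, -, -, -, -, 565, 932, -, -]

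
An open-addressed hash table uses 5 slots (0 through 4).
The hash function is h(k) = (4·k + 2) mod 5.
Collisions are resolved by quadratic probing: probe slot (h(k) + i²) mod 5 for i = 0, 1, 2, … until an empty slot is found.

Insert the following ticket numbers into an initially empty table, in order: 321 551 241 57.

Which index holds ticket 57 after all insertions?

4

321: h=1 -> slot 1
551: h=1, probe 1,2 -> slot 2
241: h=1, probe 1,2,0 -> slot 0
57: h=0, probe 0,1,4 -> slot 4
Table: [241, 321, 551, ∅, 57]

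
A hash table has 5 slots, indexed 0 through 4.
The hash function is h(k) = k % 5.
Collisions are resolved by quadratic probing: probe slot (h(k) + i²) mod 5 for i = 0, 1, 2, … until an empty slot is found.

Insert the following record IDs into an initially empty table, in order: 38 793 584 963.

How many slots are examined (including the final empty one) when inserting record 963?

Insert 38: h=3, slot 3 empty -> index 3.
Insert 793: h=3, slot 3 occupied -> index 4.
Insert 584: h=4, slot 4 occupied -> index 0.
Insert 963: h=3, slots 3,4 occupied -> index 2.
Table: [584, -, 963, 38, 793]

3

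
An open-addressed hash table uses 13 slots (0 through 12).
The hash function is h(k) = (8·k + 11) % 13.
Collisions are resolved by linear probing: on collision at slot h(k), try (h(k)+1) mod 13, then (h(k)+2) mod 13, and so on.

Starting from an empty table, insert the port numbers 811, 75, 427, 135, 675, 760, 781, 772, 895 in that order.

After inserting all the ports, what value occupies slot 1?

135

811 hashes to 12; slot 12 is free → place at 12.
75 hashes to 0; slot 0 is free → place at 0.
427 hashes to 8; slot 8 is free → place at 8.
135 hashes to 12; 12,0 taken → place at 1.
675 hashes to 3; slot 3 is free → place at 3.
760 hashes to 7; slot 7 is free → place at 7.
781 hashes to 6; slot 6 is free → place at 6.
772 hashes to 12; 12,0,1 taken → place at 2.
895 hashes to 8; 8 taken → place at 9.
Table: [75, 135, 772, 675, -, -, 781, 760, 427, 895, -, -, 811]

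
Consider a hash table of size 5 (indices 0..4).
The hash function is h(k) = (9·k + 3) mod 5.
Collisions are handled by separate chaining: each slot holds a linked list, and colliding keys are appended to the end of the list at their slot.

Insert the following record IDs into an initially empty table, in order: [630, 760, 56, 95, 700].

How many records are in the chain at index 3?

4

Insert 630: h=3, bucket 3 empty -> new chain.
Insert 760: h=3, bucket 3 nonempty -> append to chain.
Insert 56: h=2, bucket 2 empty -> new chain.
Insert 95: h=3, bucket 3 nonempty -> append to chain.
Insert 700: h=3, bucket 3 nonempty -> append to chain.
Final buckets:
0: —
1: —
2: 56
3: 630 -> 760 -> 95 -> 700
4: —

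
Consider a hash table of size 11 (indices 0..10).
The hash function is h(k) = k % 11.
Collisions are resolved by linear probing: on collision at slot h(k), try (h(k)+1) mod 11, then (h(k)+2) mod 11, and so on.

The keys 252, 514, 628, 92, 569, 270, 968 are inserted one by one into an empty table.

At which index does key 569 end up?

9

Insert 252: h=10, slot 10 empty -> index 10.
Insert 514: h=8, slot 8 empty -> index 8.
Insert 628: h=1, slot 1 empty -> index 1.
Insert 92: h=4, slot 4 empty -> index 4.
Insert 569: h=8, slot 8 occupied -> index 9.
Insert 270: h=6, slot 6 empty -> index 6.
Insert 968: h=0, slot 0 empty -> index 0.
Table: [968, 628, ., ., 92, ., 270, ., 514, 569, 252]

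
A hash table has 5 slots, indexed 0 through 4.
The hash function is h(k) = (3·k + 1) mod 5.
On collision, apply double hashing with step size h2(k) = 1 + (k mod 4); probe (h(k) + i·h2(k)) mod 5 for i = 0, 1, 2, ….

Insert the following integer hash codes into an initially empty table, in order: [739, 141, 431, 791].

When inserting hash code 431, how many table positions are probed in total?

3

739: h=3 → slot 3
141: h=4 → slot 4
431: h=4, h2=4, probe 4,3,2 → slot 2
791: h=4, h2=4, probe 4,3,2,1 → slot 1
Table: [—, 791, 431, 739, 141]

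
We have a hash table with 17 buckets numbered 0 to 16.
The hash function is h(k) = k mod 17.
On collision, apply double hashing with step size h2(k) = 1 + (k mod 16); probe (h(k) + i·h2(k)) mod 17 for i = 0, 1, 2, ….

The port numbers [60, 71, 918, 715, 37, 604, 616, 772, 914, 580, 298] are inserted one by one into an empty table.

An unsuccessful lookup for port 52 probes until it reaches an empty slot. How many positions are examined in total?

60: h=9 -> slot 9
71: h=3 -> slot 3
918: h=0 -> slot 0
715: h=1 -> slot 1
37: h=3, h2=6, probe 3,9,15 -> slot 15
604: h=9, h2=13, probe 9,5 -> slot 5
616: h=4 -> slot 4
772: h=7 -> slot 7
914: h=13 -> slot 13
580: h=2 -> slot 2
298: h=9, h2=11, probe 9,3,14 -> slot 14
Table: [918, 715, 580, 71, 616, 604, ∅, 772, ∅, 60, ∅, ∅, ∅, 914, 298, 37, ∅]
Lookup 52: h=1, h2=5, probe 1,6 → slot 6 empty, not found.

2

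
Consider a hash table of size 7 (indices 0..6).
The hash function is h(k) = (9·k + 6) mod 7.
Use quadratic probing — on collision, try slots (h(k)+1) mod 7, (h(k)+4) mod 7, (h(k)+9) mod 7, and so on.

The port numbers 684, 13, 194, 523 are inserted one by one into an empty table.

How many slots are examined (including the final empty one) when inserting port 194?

2

684 hashes to 2; slot 2 is free => place at 2.
13 hashes to 4; slot 4 is free => place at 4.
194 hashes to 2; 2 taken => place at 3.
523 hashes to 2; 2,3 taken => place at 6.
Table: [∅, ∅, 684, 194, 13, ∅, 523]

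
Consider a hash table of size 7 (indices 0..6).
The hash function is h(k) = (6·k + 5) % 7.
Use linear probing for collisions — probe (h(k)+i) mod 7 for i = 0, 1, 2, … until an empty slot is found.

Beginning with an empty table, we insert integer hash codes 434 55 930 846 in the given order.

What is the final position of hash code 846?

1

434: h=5 -> slot 5
55: h=6 -> slot 6
930: h=6, probe 6,0 -> slot 0
846: h=6, probe 6,0,1 -> slot 1
Table: [930, 846, -, -, -, 434, 55]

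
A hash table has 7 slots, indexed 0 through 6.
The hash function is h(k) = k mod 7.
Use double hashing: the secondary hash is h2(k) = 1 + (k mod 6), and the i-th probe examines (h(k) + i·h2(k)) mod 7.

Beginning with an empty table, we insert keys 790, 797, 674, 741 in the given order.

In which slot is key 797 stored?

790 hashes to 6; slot 6 is free -> place at 6.
797 hashes to 6, h2=6; 6 taken -> place at 5.
674 hashes to 2; slot 2 is free -> place at 2.
741 hashes to 6, h2=4; 6 taken -> place at 3.
Table: [—, —, 674, 741, —, 797, 790]

5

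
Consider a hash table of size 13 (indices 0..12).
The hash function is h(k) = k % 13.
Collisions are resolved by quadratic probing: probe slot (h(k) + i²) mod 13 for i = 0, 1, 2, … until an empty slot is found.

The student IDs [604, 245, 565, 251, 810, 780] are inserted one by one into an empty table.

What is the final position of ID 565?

7

604: h=6 -> slot 6
245: h=11 -> slot 11
565: h=6, probe 6,7 -> slot 7
251: h=4 -> slot 4
810: h=4, probe 4,5 -> slot 5
780: h=0 -> slot 0
Table: [780, _, _, _, 251, 810, 604, 565, _, _, _, 245, _]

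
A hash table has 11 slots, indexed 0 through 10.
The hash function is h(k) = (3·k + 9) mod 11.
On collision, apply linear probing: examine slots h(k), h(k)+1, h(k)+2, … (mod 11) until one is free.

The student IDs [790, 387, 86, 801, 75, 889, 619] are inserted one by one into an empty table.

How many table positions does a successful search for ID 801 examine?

4

790: h=3 -> slot 3
387: h=4 -> slot 4
86: h=3, probe 3,4,5 -> slot 5
801: h=3, probe 3,4,5,6 -> slot 6
75: h=3, probe 3,4,5,6,7 -> slot 7
889: h=3, probe 3,4,5,6,7,8 -> slot 8
619: h=7, probe 7,8,9 -> slot 9
Table: [., ., ., 790, 387, 86, 801, 75, 889, 619, .]
Lookup 801: h=3, probe 3,4,5,6 → found at 6.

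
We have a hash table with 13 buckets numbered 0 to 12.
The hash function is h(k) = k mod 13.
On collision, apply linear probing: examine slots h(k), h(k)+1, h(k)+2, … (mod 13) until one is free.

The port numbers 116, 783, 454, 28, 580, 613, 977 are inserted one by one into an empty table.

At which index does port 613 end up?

4

Insert 116: h=12, slot 12 empty -> index 12.
Insert 783: h=3, slot 3 empty -> index 3.
Insert 454: h=12, slot 12 occupied -> index 0.
Insert 28: h=2, slot 2 empty -> index 2.
Insert 580: h=8, slot 8 empty -> index 8.
Insert 613: h=2, slots 2,3 occupied -> index 4.
Insert 977: h=2, slots 2,3,4 occupied -> index 5.
Table: [454, —, 28, 783, 613, 977, —, —, 580, —, —, —, 116]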